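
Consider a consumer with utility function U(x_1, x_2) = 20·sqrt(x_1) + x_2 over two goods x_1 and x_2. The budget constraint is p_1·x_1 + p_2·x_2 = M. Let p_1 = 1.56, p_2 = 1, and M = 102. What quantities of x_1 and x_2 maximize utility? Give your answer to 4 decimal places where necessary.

x_1* = 41.0914, x_2* = 37.8974

Plugging in: x_1* = (10·1/1.56)² = 41.0914, x_2* = 37.8974.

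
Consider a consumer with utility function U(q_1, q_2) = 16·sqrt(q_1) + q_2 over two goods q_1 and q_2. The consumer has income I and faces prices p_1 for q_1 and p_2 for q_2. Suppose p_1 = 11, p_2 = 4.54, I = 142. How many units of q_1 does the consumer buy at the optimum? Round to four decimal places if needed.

q_1* = 10.902

Thus q_1* = (8·p_2/p_1)² — independent of I — with the rest of income spent on q_2.
Plugging in: q_1* = (8·4.54/11)² = 10.902.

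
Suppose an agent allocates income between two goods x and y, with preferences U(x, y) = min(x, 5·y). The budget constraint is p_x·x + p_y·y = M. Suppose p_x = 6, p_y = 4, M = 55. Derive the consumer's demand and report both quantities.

x* = 8.0882, y* = 1.6176

Leontief preferences: the optimum is at the kink where x/5 = y/1, i.e. y = (1/5)·x.
Budget: p_x·x + p_y·(1/5)·x = M, so (5·p_x + p_y)·x = 5·M.
Demand: x*(p_x,p_y,M) = 5·M/(5·p_x + p_y), y* = M/(5·p_x + p_y).
Here 5·6 + 4 = 34, giving x* = 8.0882 and y* = 1.6176.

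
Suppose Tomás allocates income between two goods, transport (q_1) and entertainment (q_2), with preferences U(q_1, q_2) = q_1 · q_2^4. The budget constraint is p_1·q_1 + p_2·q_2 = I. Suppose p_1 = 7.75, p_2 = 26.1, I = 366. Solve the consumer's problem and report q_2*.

q_2* = 11.2184

MU_q_1/MU_q_2 = (q_2)/(4·q_1); tangency sets this equal to p_1/p_2.
So p_2·q_2 = 4·p_1·q_1; combined with the budget, a share 0.2 of income goes to q_1.
Demand: q_1*(p_1,p_2,I) = 0.2·I/p_1 and q_2* = 0.8·I/p_2.
At p_1=7.75, p_2=26.1, I=366: q_2* = 0.8·366/26.1 = 11.2184.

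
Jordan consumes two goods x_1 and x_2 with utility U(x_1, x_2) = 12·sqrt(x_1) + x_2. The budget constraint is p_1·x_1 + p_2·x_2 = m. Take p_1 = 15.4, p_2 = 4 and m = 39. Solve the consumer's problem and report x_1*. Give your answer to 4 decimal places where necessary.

x_1* = 2.4287

MU_x_1 = 6/√x_1, MU_x_2 = 1. Tangency: 6/√x_1 = p_1/p_2.
Solve: √x_1 = 6·p_2/p_1, so x_1*(p_1,p_2) = (6·p_2/p_1)², and x_2* = (m − p_1·x_1*)/p_2.
Plugging in: x_1* = (6·4/15.4)² = 2.4287.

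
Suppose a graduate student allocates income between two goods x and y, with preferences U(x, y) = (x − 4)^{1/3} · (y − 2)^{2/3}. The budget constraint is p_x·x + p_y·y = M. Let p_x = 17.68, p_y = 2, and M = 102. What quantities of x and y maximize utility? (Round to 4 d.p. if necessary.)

Substituting into the budget: x* = 4 + 1/3·(M − 4·p_x − 2·p_y)/p_x, and y* = 2 + 2/3·(…)/p_y.
Discretionary income = 102 − 4·17.68 − 2·2 = 27.28; x* = 4 + 1/3·27.28/17.68 = 4.5143; y* = 2 + 2/3·27.28/2 = 11.0933.

x* = 4.5143, y* = 11.0933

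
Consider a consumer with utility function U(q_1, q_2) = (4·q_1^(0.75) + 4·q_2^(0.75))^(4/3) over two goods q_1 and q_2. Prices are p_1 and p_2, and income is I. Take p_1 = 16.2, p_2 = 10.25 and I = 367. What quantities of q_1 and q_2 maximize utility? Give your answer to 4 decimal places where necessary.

From the CES first-order condition, (q_2/q_1)^(0.25) = p_1/p_2.
Solve for the ratio: q_2/q_1 = [p_1/p_2]^(4).
With the ratio pinned down, the budget gives q_1* = I/(p_1 + p_2·(q_2/q_1)) and q_2* = (q_2/q_1)·q_1*.
Numerically q_2/q_1 = 6.239713, so q_1* = 367/(16.2 + 10.25·6.239713) = 4.5785 and q_2* = 6.239713·4.5785 = 28.5686.

q_1* = 4.5785, q_2* = 28.5686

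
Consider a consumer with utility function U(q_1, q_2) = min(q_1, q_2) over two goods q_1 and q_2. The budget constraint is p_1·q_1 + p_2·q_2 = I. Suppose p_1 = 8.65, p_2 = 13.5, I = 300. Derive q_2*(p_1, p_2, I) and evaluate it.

q_2* = 13.544

Leontief preferences: the optimum is at the kink where q_1/1 = q_2/1, i.e. q_2 = q_1.
Budget: p_1·q_1 + p_2·q_1 = I, so (p_1 + p_2)·q_1 = I.
Demand: q_1*(p_1,p_2,I) = I/(p_1 + p_2), q_2* = I/(p_1 + p_2).
Here 8.65 + 13.5 = 22.15, giving q_2* = 13.544.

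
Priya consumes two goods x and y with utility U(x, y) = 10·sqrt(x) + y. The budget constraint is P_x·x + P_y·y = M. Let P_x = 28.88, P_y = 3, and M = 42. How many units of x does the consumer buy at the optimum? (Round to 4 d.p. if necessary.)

MU_x = 5/√x, MU_y = 1. Tangency: 5/√x = P_x/P_y.
Solve: √x = 5·P_y/P_x, so x*(P_x,P_y) = (5·P_y/P_x)², and y* = (M − P_x·x*)/P_y.
Plugging in: x* = (5·3/28.88)² = 0.2698.

x* = 0.2698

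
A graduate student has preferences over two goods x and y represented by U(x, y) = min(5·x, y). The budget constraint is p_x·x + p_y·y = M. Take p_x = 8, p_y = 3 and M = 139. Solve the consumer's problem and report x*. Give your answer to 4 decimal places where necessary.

With perfect complements, no substitution: consume in ratio x:y = 1:5.
Budget: p_x·x + p_y·5·x = M, so (p_x + 5·p_y)·x = M.
Demand: x*(p_x,p_y,M) = M/(p_x + 5·p_y), y* = 5·M/(p_x + 5·p_y).
Here 8 + 5·3 = 23, giving x* = 6.0435.

x* = 6.0435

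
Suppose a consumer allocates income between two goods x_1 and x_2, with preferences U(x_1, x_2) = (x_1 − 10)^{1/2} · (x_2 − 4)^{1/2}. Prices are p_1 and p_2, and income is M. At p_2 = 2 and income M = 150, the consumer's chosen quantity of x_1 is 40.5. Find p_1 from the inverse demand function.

This is Cobb-Douglas in (x_1−10, x_2−4): tangency gives 0.5·p_2·(x_2−4) = 0.5·p_1·(x_1−10).
Substituting into the budget: x_1* = 10 + 0.5·(M − 10·p_1 − 4·p_2)/p_1, and x_2* = 4 + 0.5·(…)/p_2.
Set x_1* = 40.5 in the demand function and solve for p_1: p_1 = 2.

p_1 = 2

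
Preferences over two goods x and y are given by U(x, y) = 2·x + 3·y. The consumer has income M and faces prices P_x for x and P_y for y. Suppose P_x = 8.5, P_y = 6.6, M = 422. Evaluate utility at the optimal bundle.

V = 191.8182

Perfect substitutes: compare marginal utility per dollar. 2/P_x vs 3/P_y → 0.2353 vs 0.4545.
y gives more utility per dollar, so spend all income on y: y* = M/P_y, x* = 0.
Numerically: x* = 0, y* = 63.9394.
Utility at the optimum: U(0, 63.9394) = 191.8182.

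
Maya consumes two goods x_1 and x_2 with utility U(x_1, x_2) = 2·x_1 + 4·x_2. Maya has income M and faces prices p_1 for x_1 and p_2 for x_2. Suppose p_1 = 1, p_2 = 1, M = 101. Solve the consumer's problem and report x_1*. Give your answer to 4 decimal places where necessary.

x_1* = 0

Perfect substitutes: compare marginal utility per dollar. 2/p_1 vs 4/p_2 → 2 vs 4.
x_2 gives more utility per dollar, so spend all income on x_2: x_2* = M/p_2, x_1* = 0.
Numerically: x_1* = 0, x_2* = 101.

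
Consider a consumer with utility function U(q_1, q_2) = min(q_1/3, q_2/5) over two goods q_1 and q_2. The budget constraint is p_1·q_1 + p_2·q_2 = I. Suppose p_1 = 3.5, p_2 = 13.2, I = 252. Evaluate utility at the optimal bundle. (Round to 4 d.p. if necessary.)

Leontief preferences: the optimum is at the kink where q_1/3 = q_2/5, i.e. q_2 = (5/3)·q_1.
Budget: p_1·q_1 + p_2·(5/3)·q_1 = I, so (3·p_1 + 5·p_2)·q_1 = 3·I.
Demand: q_1*(p_1,p_2,I) = 3·I/(3·p_1 + 5·p_2), q_2* = 5·I/(3·p_1 + 5·p_2).
Here 3·3.5 + 5·13.2 = 76.5, giving q_1* = 9.8824 and q_2* = 16.4706.
Utility at the optimum: U(9.8824, 16.4706) = 3.2941.

V = 3.2941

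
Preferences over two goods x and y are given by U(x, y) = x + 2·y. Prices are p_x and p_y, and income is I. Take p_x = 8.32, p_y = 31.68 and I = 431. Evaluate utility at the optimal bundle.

Linear utility — the consumer picks whichever good has higher MU/price: 1/8.32 = 0.1202 vs 2/31.68 = 0.0631.
x gives more utility per dollar, so spend all income on x: x* = I/p_x, y* = 0.
Numerically: x* = 51.8029, y* = 0.
Utility at the optimum: U(51.8029, 0) = 51.8029.

V = 51.8029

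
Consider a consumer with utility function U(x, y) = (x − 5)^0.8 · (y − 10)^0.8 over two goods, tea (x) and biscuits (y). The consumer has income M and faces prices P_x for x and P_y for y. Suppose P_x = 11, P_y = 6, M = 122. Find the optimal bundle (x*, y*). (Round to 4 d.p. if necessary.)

Discretionary income = 122 − 5·11 − 10·6 = 7; x* = 5 + 0.5·7/11 = 5.3182; y* = 10 + 0.5·7/6 = 10.5833.

x* = 5.3182, y* = 10.5833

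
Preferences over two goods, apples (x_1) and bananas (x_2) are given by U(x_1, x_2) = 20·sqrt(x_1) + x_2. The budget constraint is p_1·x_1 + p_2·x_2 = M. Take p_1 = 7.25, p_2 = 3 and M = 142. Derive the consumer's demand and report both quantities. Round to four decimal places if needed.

x_1* = 17.1225, x_2* = 5.954

MU_x_1 = 10/√x_1, MU_x_2 = 1. Tangency: 10/√x_1 = p_1/p_2.
Thus x_1* = (10·p_2/p_1)² — independent of M — with the rest of income spent on x_2.
Plugging in: x_1* = (10·3/7.25)² = 17.1225, x_2* = 5.954.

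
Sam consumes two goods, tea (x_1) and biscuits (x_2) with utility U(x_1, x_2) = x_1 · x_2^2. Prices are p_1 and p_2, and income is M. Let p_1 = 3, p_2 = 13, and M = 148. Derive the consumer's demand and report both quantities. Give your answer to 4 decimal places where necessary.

x_1* = 16.4444, x_2* = 7.5897

The MRS is (1/2)·x_2/x_1. Set MRS = p_1/p_2.
So p_2·x_2 = 2·p_1·x_1; combined with the budget, a share 1/3 of income goes to x_1.
Demand: x_1*(p_1,p_2,M) = 1/3·M/p_1 and x_2* = 2/3·M/p_2.
At p_1=3, p_2=13, M=148: x_1* = 1/3·148/3 = 16.4444, x_2* = 7.5897.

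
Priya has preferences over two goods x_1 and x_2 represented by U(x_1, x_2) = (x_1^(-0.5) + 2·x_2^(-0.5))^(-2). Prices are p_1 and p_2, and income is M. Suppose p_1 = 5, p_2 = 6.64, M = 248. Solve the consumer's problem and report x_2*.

x_2* = 23.7422

MRS = MU_x_1/MU_x_2 = (1/2)·(x_2/x_1)^(1.5). Set equal to p_1/p_2.
Solve for the ratio: x_2/x_1 = [2·p_1/p_2]^(2/3).
With the ratio pinned down, the budget gives x_1* = M/(p_1 + p_2·(x_2/x_1)) and x_2* = (x_2/x_1)·x_1*.
Numerically x_2/x_1 = 1.313877, so x_1* = 248/(5 + 6.64·1.313877) = 18.0703 and x_2* = 1.313877·18.0703 = 23.7422.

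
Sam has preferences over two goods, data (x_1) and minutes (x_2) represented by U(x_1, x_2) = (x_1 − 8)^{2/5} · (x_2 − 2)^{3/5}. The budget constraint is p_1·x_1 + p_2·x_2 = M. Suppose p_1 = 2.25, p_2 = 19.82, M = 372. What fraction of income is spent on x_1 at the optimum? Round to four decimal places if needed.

Discretionary income = 372 − 8·2.25 − 2·19.82 = 314.36; x_1* = 8 + 0.4·314.36/2.25 = 63.8862; x_2* = 2 + 0.6·314.36/19.82 = 11.5164.
Expenditure on x_1: 2.25·63.8862 = 143.744; share = 0.3864.

share on x_1 = 0.3864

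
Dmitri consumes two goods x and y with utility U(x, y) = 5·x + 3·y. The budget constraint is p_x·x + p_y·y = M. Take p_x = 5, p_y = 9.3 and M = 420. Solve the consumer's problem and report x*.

Linear utility — the consumer picks whichever good has higher MU/price: 5/5 = 1 vs 3/9.3 = 0.3226.
x gives more utility per dollar, so spend all income on x: x* = M/p_x, y* = 0.
Numerically: x* = 84, y* = 0.

x* = 84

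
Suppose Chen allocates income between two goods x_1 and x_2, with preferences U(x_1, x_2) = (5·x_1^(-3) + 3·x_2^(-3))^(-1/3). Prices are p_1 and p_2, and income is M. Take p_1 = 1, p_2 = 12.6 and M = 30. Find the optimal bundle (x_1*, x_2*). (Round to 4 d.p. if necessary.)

x_1* = 4.3567, x_2* = 2.0352

MU_x_1 ∝ 5·x_1^(-4), MU_x_2 ∝ 3·x_2^(-4), so MRS = (5/3)·(x_2/x_1)^(4) = p_1/p_2.
Hence x_2/x_1 = ((3/5)·p_1/p_2)^(1/(4)), i.e. raised to the 0.25 power.
With the ratio pinned down, the budget gives x_1* = M/(p_1 + p_2·(x_2/x_1)) and x_2* = (x_2/x_1)·x_1*.
Numerically x_2/x_1 = 0.467138, so x_1* = 30/(1 + 12.6·0.467138) = 4.3567 and x_2* = 0.467138·4.3567 = 2.0352.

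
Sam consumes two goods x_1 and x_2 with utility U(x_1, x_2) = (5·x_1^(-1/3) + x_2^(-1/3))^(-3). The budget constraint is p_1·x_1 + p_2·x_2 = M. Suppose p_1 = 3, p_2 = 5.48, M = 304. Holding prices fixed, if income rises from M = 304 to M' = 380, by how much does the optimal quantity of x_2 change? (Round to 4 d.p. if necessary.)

Δx_2* = 3.5779

MRS = MU_x_1/MU_x_2 = 5·(x_2/x_1)^(4/3). Set equal to p_1/p_2.
Solve for the ratio: x_2/x_1 = [(1/5)·p_1/p_2]^(0.75).
Substitute x_2 = (x_2/x_1)·x_1 into the budget: x_1* = M/(p_1 + p_2·(x_2/x_1)).
Numerically x_2/x_1 = 0.190339, so x_1* = 304/(3 + 5.48·0.190339) = 75.1906 and x_2* = 0.190339·75.1906 = 14.3117.
At M' = 380: x_2* = 17.8896. Change: 17.8896 − 14.3117 = 3.5779.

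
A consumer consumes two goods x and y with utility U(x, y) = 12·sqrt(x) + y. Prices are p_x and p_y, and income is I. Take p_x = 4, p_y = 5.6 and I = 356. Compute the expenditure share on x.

MU_x = 6/√x, MU_y = 1. Tangency: 6/√x = p_x/p_y.
Thus x* = (6·p_y/p_x)² — independent of I — with the rest of income spent on y.
Plugging in: x* = (6·5.6/4)² = 70.56, y* = 13.1714.
Expenditure on x: 4·70.56 = 282.24; share = 0.7928.

share on x = 0.7928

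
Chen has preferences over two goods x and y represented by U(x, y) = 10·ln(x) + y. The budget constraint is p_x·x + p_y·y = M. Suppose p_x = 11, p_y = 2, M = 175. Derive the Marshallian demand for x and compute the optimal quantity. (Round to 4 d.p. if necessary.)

MU_x = 10/x, MU_y = 1. Tangency: 10/x = p_x/p_y.
So x*(p_x,p_y) = 10·p_y/p_x, independent of income; and y* = (M − 10·p_y)/p_y.
At the given prices: x* = 10·2/11 = 1.8182.

x* = 1.8182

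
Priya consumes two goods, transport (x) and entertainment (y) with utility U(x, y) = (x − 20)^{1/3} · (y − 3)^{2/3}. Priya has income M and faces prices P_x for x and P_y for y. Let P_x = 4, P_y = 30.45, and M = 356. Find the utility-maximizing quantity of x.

This is Cobb-Douglas in (x−20, y−3): tangency gives 1/3·P_y·(y−3) = 2/3·P_x·(x−20).
After buying the subsistence bundle (20, 3), a share 1/3 of the remaining income goes to x: x* = 20 + 1/3·(M − 20P_x − 3P_y)/P_x.
Discretionary income = 356 − 20·4 − 3·30.45 = 184.65; x* = 20 + 1/3·184.65/4 = 35.3875.

x* = 35.3875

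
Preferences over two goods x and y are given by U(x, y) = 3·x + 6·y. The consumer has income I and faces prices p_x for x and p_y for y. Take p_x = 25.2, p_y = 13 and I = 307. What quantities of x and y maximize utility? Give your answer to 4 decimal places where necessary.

Perfect substitutes: compare marginal utility per dollar. 3/p_x vs 6/p_y → 0.119 vs 0.4615.
y gives more utility per dollar, so spend all income on y: y* = I/p_y, x* = 0.
Numerically: x* = 0, y* = 23.6154.

x* = 0, y* = 23.6154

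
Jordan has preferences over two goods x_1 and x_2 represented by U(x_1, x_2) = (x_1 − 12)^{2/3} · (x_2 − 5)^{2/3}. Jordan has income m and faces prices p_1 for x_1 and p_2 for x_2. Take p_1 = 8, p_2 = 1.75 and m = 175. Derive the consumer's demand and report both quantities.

x_1* = 16.3906, x_2* = 25.0714

Let x_1' = x_1−12, x_2' = x_2−5. MRS = x_2'/x_1' = p_1/p_2.
Substituting into the budget: x_1* = 12 + 0.5·(m − 12·p_1 − 5·p_2)/p_1, and x_2* = 5 + 0.5·(…)/p_2.
Discretionary income = 175 − 12·8 − 5·1.75 = 70.25; x_1* = 12 + 0.5·70.25/8 = 16.3906; x_2* = 5 + 0.5·70.25/1.75 = 25.0714.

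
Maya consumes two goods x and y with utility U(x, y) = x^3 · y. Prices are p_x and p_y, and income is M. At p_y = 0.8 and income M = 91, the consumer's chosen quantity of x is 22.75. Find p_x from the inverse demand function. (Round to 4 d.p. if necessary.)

The MRS is 3·y/x. Set MRS = p_x/p_y.
So 3·p_y·y = p_x·x; combined with the budget, a share 0.75 of income goes to x.
Demand: x*(p_x,p_y,M) = 0.75·M/p_x and y* = 0.25·M/p_y.
Set x* = 22.75 in the demand function and solve for p_x: p_x = 3.

p_x = 3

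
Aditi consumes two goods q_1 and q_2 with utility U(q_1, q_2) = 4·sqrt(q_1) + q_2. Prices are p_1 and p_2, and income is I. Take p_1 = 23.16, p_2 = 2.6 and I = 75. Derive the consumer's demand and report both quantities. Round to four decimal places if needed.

q_1* = 0.0504, q_2* = 28.3971

MU_q_1 = 2/√q_1, MU_q_2 = 1. Tangency: 2/√q_1 = p_1/p_2.
Thus q_1* = (2·p_2/p_1)² — independent of I — with the rest of income spent on q_2.
Plugging in: q_1* = (2·2.6/23.16)² = 0.0504, q_2* = 28.3971.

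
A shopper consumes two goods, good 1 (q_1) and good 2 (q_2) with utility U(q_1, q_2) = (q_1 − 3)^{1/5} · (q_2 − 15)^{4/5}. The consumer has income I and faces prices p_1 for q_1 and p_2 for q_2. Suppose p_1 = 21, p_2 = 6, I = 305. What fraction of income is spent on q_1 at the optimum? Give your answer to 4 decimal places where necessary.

share on q_1 = 0.3062

Let q_1' = q_1−3, q_2' = q_2−15. MRS = (1/4)·q_2'/q_1' = p_1/p_2.
After buying the subsistence bundle (3, 15), a share 0.2 of the remaining income goes to q_1: q_1* = 3 + 0.2·(I − 3p_1 − 15p_2)/p_1.
Discretionary income = 305 − 3·21 − 15·6 = 152; q_1* = 3 + 0.2·152/21 = 4.4476; q_2* = 15 + 0.8·152/6 = 35.2667.
Expenditure on q_1: 21·4.4476 = 93.4; share = 0.3062.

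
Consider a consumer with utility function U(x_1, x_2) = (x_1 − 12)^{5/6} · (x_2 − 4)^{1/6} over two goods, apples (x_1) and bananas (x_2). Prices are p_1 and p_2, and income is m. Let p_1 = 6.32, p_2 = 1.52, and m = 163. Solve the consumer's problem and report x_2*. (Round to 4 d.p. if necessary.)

This is Cobb-Douglas in (x_1−12, x_2−4): tangency gives 5/6·p_2·(x_2−4) = 1/6·p_1·(x_1−12).
Substituting into the budget: x_1* = 12 + 5/6·(m − 12·p_1 − 4·p_2)/p_1, and x_2* = 4 + 1/6·(…)/p_2.
Discretionary income = 163 − 12·6.32 − 4·1.52 = 81.08; x_2* = 4 + 1/6·81.08/1.52 = 12.8904.

x_2* = 12.8904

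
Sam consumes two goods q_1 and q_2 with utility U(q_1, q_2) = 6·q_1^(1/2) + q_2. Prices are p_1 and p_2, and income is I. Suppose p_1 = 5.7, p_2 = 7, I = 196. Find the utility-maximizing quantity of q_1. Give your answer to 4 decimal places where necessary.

Utility is quasi-linear in q_2; the FOC for q_1 is 3/√q_1 = p_1/p_2.
Thus q_1* = (3·p_2/p_1)² — independent of I — with the rest of income spent on q_2.
Plugging in: q_1* = (3·7/5.7)² = 13.5734.

q_1* = 13.5734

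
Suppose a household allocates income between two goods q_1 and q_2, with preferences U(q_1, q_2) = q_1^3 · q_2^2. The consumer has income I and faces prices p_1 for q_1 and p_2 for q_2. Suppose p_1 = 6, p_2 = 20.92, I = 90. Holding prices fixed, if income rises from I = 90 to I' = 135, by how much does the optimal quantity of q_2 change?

Tangency: MRS = (3/2)·q_2/q_1 = p_1/p_2.
Rearranging, p_2·q_2 = (2/3)·p_1·q_1. Substituting into the budget gives p_1·q_1·(1 + (2/3)) = I.
Demand: q_1*(p_1,p_2,I) = 0.6·I/p_1 and q_2* = 0.4·I/p_2.
At p_1=6, p_2=20.92, I=90: q_2* = 0.4·90/20.92 = 1.7208.
At I' = 135: q_2* = 2.5813. Change: 2.5813 − 1.7208 = 0.8604.

Δq_2* = 0.8604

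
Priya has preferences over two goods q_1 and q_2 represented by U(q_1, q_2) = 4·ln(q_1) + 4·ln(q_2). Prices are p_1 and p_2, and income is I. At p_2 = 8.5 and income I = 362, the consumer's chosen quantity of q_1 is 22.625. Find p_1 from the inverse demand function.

p_1 = 8

MU_q_1/MU_q_2 = (4·q_2)/(4·q_1); tangency sets this equal to p_1/p_2.
So 4·p_2·q_2 = 4·p_1·q_1; combined with the budget, a share 0.5 of income goes to q_1.
Demand: q_1*(p_1,p_2,I) = 0.5·I/p_1 and q_2* = 0.5·I/p_2.
Set q_1* = 22.625 in the demand function and solve for p_1: p_1 = 8.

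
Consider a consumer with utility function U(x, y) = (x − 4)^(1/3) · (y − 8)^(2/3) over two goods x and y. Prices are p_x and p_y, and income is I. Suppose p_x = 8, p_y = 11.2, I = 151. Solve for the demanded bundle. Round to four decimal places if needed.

x* = 5.225, y* = 9.75

Discretionary income = 151 − 4·8 − 8·11.2 = 29.4; x* = 4 + 1/3·29.4/8 = 5.225; y* = 8 + 2/3·29.4/11.2 = 9.75.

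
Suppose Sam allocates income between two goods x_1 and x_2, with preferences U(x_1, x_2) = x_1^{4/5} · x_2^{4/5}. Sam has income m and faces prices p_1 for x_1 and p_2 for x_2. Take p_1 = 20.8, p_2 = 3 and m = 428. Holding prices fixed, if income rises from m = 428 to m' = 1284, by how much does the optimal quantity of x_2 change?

Tangency: MRS = x_2/x_1 = p_1/p_2.
So 0.8·p_2·x_2 = 0.8·p_1·x_1; combined with the budget, a share 0.5 of income goes to x_1.
Demand: x_1*(p_1,p_2,m) = 0.5·m/p_1 and x_2* = 0.5·m/p_2.
At p_1=20.8, p_2=3, m=428: x_2* = 0.5·428/3 = 71.3333.
At m' = 1284: x_2* = 214. Change: 214 − 71.3333 = 142.6667.

Δx_2* = 142.6667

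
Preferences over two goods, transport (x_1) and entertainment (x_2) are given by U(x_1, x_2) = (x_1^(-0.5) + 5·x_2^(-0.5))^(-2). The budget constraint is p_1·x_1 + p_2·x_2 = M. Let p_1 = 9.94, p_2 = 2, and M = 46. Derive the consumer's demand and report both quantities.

x_1* = 1.7055, x_2* = 14.5236

From the CES first-order condition, (1/5)·(x_2/x_1)^(1.5) = p_1/p_2.
Hence x_2/x_1 = (5·p_1/p_2)^(1/(1.5)), i.e. raised to the 2/3 power.
Substitute x_2 = (x_2/x_1)·x_1 into the budget: x_1* = M/(p_1 + p_2·(x_2/x_1)).
Numerically x_2/x_1 = 8.515646, so x_1* = 46/(9.94 + 2·8.515646) = 1.7055 and x_2* = 8.515646·1.7055 = 14.5236.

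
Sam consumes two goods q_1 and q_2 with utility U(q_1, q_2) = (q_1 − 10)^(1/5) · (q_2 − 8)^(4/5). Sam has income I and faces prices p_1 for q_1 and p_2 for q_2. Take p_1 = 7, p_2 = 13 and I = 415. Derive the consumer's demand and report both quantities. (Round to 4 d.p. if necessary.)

MRS = (1/4)·(q_2−8)/(q_1−10). Tangency with p_1/p_2 gives q_2−8 = 4·(p_1/p_2)·(q_1−10).
Substituting into the budget: q_1* = 10 + 0.2·(I − 10·p_1 − 8·p_2)/p_1, and q_2* = 8 + 0.8·(…)/p_2.
Discretionary income = 415 − 10·7 − 8·13 = 241; q_1* = 10 + 0.2·241/7 = 16.8857; q_2* = 8 + 0.8·241/13 = 22.8308.

q_1* = 16.8857, q_2* = 22.8308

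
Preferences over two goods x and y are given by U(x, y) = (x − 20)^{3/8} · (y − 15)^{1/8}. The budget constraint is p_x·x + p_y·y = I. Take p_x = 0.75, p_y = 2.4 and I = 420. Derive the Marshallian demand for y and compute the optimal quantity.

Let x' = x−20, y' = y−15. MRS = 3·y'/x' = p_x/p_y.
After buying the subsistence bundle (20, 15), a share 0.75 of the remaining income goes to x: x* = 20 + 0.75·(I − 20p_x − 15p_y)/p_x.
Discretionary income = 420 − 20·0.75 − 15·2.4 = 369; y* = 15 + 0.25·369/2.4 = 53.4375.

y* = 53.4375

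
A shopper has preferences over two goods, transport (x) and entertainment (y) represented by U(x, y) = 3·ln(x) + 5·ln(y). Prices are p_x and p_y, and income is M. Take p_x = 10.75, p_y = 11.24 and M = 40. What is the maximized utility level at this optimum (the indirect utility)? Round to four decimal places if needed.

V = 4.9964

The MRS is (3/5)·y/x. Set MRS = p_x/p_y.
So 3·p_y·y = 5·p_x·x; combined with the budget, a share 0.375 of income goes to x.
Demand: x*(p_x,p_y,M) = 0.375·M/p_x and y* = 0.625·M/p_y.
At p_x=10.75, p_y=11.24, M=40: x* = 0.375·40/10.75 = 1.3953, y* = 2.2242.
Utility at the optimum: U(1.3953, 2.2242) = 4.9964.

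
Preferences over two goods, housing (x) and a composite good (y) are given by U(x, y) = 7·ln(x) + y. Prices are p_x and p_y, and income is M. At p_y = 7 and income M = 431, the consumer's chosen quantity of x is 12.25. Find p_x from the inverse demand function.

p_x = 4

MU_x = 7/x, MU_y = 1. Tangency: 7/x = p_x/p_y.
So x*(p_x,p_y) = 7·p_y/p_x, independent of income; and y* = (M − 7·p_y)/p_y.
Set x* = 12.25 in the demand function and solve for p_x: p_x = 4.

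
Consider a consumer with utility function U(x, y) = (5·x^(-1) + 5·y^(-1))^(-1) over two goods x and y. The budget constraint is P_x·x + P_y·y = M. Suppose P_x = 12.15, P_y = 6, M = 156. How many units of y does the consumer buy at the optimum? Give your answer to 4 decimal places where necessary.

y* = 10.7304

MRS = MU_x/MU_y = (y/x)^(2). Set equal to P_x/P_y.
Hence y/x = (P_x/P_y)^(1/(2)), i.e. raised to the 0.5 power.
With the ratio pinned down, the budget gives x* = M/(P_x + P_y·(y/x)) and y* = (y/x)·x*.
Numerically y/x = 1.423025, so x* = 156/(12.15 + 6·1.423025) = 7.5405 and y* = 1.423025·7.5405 = 10.7304.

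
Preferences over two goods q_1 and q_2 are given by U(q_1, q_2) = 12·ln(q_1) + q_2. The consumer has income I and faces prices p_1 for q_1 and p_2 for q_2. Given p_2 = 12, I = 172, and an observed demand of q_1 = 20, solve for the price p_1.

p_1 = 7.2

MU_q_1 = 12/q_1, MU_q_2 = 1. Tangency: 12/q_1 = p_1/p_2.
So q_1*(p_1,p_2) = 12·p_2/p_1, independent of income; and q_2* = (I − 12·p_2)/p_2.
Set q_1* = 20 in the demand function and solve for p_1: p_1 = 7.2.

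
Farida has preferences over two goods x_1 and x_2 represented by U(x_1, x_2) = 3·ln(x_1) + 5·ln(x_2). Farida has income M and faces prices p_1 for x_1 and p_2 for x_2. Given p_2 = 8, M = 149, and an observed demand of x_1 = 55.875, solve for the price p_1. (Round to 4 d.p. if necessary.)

Tangency: MRS = (3/5)·x_2/x_1 = p_1/p_2.
Rearranging, p_2·x_2 = (5/3)·p_1·x_1. Substituting into the budget gives p_1·x_1·(1 + (5/3)) = M.
Demand: x_1*(p_1,p_2,M) = 0.375·M/p_1 and x_2* = 0.625·M/p_2.
Set x_1* = 55.875 in the demand function and solve for p_1: p_1 = 1.

p_1 = 1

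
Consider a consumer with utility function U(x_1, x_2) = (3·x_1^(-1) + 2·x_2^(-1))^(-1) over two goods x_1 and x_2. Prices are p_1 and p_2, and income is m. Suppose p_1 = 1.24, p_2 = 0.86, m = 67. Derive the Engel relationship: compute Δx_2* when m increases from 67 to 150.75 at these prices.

Δx_2* = 39.4163

MU_x_1 ∝ 3·x_1^(-2), MU_x_2 ∝ 2·x_2^(-2), so MRS = (3/2)·(x_2/x_1)^(2) = p_1/p_2.
Hence x_2/x_1 = ((2/3)·p_1/p_2)^(1/(2)), i.e. raised to the 0.5 power.
Substitute x_2 = (x_2/x_1)·x_1 into the budget: x_1* = m/(p_1 + p_2·(x_2/x_1)).
Numerically x_2/x_1 = 0.980429, so x_1* = 67/(1.24 + 0.86·0.980429) = 32.1625 and x_2* = 0.980429·32.1625 = 31.5331.
At m' = 150.75: x_2* = 70.9494. Change: 70.9494 − 31.5331 = 39.4163.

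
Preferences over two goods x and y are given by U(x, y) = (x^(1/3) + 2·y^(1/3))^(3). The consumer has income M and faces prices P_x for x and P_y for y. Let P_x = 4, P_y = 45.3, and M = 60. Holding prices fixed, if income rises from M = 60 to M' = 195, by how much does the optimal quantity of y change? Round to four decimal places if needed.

MRS = MU_x/MU_y = (1/2)·(y/x)^(2/3). Set equal to P_x/P_y.
Solve for the ratio: y/x = [2·P_x/P_y]^(1.5).
Substitute y = (y/x)·x into the budget: x* = M/(P_x + P_y·(y/x)).
Numerically y/x = 0.074214, so x* = 60/(4 + 45.3·0.074214) = 8.1501 and y* = 0.074214·8.1501 = 0.6049.
At M' = 195: y* = 1.9658. Change: 1.9658 − 0.6049 = 1.3609.

Δy* = 1.3609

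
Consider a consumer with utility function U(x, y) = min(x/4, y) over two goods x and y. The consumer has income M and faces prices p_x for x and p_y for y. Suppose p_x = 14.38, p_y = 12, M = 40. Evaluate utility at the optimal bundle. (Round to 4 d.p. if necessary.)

With perfect complements, no substitution: consume in ratio x:y = 4:1.
Budget: p_x·x + p_y·(1/4)·x = M, so (4·p_x + p_y)·x = 4·M.
Demand: x*(p_x,p_y,M) = 4·M/(4·p_x + p_y), y* = M/(4·p_x + p_y).
Here 4·14.38 + 12 = 69.52, giving x* = 2.3015 and y* = 0.5754.
Utility at the optimum: U(2.3015, 0.5754) = 0.5754.

V = 0.5754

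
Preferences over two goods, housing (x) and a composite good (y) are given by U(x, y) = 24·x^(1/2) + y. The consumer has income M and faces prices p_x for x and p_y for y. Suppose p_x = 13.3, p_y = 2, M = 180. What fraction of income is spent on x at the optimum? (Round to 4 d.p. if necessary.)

share on x = 0.2406

Thus x* = (12·p_y/p_x)² — independent of M — with the rest of income spent on y.
Plugging in: x* = (12·2/13.3)² = 3.2563, y* = 68.3459.
Expenditure on x: 13.3·3.2563 = 43.3083; share = 0.2406.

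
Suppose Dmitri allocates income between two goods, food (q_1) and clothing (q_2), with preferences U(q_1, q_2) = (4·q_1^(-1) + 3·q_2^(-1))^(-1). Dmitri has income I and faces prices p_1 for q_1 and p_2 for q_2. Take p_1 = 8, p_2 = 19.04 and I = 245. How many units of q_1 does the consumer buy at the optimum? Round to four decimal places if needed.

Substitute q_2 = (q_2/q_1)·q_1 into the budget: q_1* = I/(p_1 + p_2·(q_2/q_1)).
Numerically q_2/q_1 = 0.561361, so q_1* = 245/(8 + 19.04·0.561361) = 13.1098.

q_1* = 13.1098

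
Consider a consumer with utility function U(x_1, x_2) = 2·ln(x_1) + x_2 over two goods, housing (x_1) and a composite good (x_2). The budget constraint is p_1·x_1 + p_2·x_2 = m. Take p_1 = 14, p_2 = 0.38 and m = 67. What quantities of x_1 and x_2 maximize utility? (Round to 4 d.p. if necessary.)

x_1* = 0.0543, x_2* = 174.3158

MU_x_1 = 2/x_1, MU_x_2 = 1. Tangency: 2/x_1 = p_1/p_2.
So x_1*(p_1,p_2) = 2·p_2/p_1, independent of income; and x_2* = (m − 2·p_2)/p_2.
At the given prices: x_1* = 2·0.38/14 = 0.0543, and x_2* = 174.3158.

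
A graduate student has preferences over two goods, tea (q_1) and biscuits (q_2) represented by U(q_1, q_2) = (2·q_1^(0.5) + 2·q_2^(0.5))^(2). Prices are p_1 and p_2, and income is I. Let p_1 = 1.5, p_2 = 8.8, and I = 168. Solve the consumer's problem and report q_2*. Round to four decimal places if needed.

q_2* = 2.7802

MRS = MU_q_1/MU_q_2 = (q_2/q_1)^(0.5). Set equal to p_1/p_2.
Hence q_2/q_1 = (p_1/p_2)^(1/(0.5)), i.e. raised to the 2 power.
With the ratio pinned down, the budget gives q_1* = I/(p_1 + p_2·(q_2/q_1)) and q_2* = (q_2/q_1)·q_1*.
Numerically q_2/q_1 = 0.029055, so q_1* = 168/(1.5 + 8.8·0.029055) = 95.6893 and q_2* = 0.029055·95.6893 = 2.7802.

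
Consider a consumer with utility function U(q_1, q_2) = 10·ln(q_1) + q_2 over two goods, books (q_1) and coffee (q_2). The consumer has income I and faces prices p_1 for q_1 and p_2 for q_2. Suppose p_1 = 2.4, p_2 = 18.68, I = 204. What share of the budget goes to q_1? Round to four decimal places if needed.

Set MRS = p_1/p_2: (10/q_1)/1 = p_1/p_2.
So q_1*(p_1,p_2) = 10·p_2/p_1, independent of income; and q_2* = (I − 10·p_2)/p_2.
At the given prices: q_1* = 10·18.68/2.4 = 77.8333, and q_2* = 0.9208.
Expenditure on q_1: 2.4·77.8333 = 186.8; share = 0.9157.

share on q_1 = 0.9157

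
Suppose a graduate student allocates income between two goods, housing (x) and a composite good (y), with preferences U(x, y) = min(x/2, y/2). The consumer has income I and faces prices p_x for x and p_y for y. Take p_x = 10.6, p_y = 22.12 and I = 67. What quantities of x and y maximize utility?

Leontief preferences: the optimum is at the kink where x/2 = y/2, i.e. y = x.
Budget: p_x·x + p_y·x = I, so (2·p_x + 2·p_y)·x = 2·I.
Demand: x*(p_x,p_y,I) = 2·I/(2·p_x + 2·p_y), y* = 2·I/(2·p_x + 2·p_y).
Here 2·10.6 + 2·22.12 = 65.44, giving x* = 2.0477 and y* = 2.0477.

x* = 2.0477, y* = 2.0477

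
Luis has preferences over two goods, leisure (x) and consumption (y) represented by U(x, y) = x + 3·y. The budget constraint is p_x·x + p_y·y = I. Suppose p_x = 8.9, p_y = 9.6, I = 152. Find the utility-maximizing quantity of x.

x* = 0

Numerically: x* = 0, y* = 15.8333.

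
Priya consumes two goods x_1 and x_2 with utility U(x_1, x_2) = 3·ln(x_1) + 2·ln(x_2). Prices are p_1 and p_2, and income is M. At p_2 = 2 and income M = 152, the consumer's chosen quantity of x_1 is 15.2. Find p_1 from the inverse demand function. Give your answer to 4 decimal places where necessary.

The MRS is (3/2)·x_2/x_1. Set MRS = p_1/p_2.
So 3·p_2·x_2 = 2·p_1·x_1; combined with the budget, a share 0.6 of income goes to x_1.
Demand: x_1*(p_1,p_2,M) = 0.6·M/p_1 and x_2* = 0.4·M/p_2.
Set x_1* = 15.2 in the demand function and solve for p_1: p_1 = 6.

p_1 = 6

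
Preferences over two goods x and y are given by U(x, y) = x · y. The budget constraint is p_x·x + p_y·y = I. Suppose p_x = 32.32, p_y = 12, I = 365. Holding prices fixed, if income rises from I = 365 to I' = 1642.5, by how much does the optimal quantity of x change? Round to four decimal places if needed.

MU_x/MU_y = (y)/(x); tangency sets this equal to p_x/p_y.
Rearranging, p_y·y = p_x·x. Substituting into the budget gives p_x·x·(1 + 1) = I.
Demand: x*(p_x,p_y,I) = 0.5·I/p_x and y* = 0.5·I/p_y.
At p_x=32.32, p_y=12, I=365: x* = 0.5·365/32.32 = 5.6467.
At I' = 1642.5: x* = 25.41. Change: 25.41 − 5.6467 = 19.7633.

Δx* = 19.7633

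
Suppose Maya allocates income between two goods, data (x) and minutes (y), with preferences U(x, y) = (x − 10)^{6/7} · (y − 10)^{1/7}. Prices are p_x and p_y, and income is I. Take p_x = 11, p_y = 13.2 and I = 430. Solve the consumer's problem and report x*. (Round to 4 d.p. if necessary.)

x* = 24.6494

This is Cobb-Douglas in (x−10, y−10): tangency gives 6/7·p_y·(y−10) = 1/7·p_x·(x−10).
After buying the subsistence bundle (10, 10), a share 6/7 of the remaining income goes to x: x* = 10 + 6/7·(I − 10p_x − 10p_y)/p_x.
Discretionary income = 430 − 10·11 − 10·13.2 = 188; x* = 10 + 6/7·188/11 = 24.6494.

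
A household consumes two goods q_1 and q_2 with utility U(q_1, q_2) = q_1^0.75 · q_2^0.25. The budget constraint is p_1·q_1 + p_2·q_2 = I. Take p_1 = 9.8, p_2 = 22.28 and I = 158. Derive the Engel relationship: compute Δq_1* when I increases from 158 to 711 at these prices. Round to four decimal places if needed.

Δq_1* = 42.3214

The MRS is 3·q_2/q_1. Set MRS = p_1/p_2.
So 0.75·p_2·q_2 = 0.25·p_1·q_1; combined with the budget, a share 0.75 of income goes to q_1.
Demand: q_1*(p_1,p_2,I) = 0.75·I/p_1 and q_2* = 0.25·I/p_2.
At p_1=9.8, p_2=22.28, I=158: q_1* = 0.75·158/9.8 = 12.0918.
At I' = 711: q_1* = 54.4133. Change: 54.4133 − 12.0918 = 42.3214.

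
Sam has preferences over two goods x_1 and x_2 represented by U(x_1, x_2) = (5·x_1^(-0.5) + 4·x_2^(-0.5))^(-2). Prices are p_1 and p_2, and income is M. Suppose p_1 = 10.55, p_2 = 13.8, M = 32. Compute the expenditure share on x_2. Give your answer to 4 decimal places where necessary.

Numerically x_2/x_1 = 0.720514, so x_1* = 32/(10.55 + 13.8·0.720514) = 1.5615 and x_2* = 0.720514·1.5615 = 1.1251.
Expenditure on x_2: 13.8·1.1251 = 15.5262; share = 0.4852.

share on x_2 = 0.4852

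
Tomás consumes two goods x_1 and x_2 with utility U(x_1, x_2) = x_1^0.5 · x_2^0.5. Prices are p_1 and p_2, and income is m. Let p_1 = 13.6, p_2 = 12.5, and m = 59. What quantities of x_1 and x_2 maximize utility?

At p_1=13.6, p_2=12.5, m=59: x_1* = 0.5·59/13.6 = 2.1691, x_2* = 2.36.

x_1* = 2.1691, x_2* = 2.36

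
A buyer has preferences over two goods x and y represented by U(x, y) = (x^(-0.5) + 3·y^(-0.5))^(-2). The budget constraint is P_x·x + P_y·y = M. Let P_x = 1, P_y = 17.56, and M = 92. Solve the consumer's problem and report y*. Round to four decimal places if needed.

y* = 4.4214

From the CES first-order condition, (1/3)·(y/x)^(1.5) = P_x/P_y.
Hence y/x = (3·P_x/P_y)^(1/(1.5)), i.e. raised to the 2/3 power.
Substitute y = (y/x)·x into the budget: x* = M/(P_x + P_y·(y/x)).
Numerically y/x = 0.307892, so x* = 92/(1 + 17.56·0.307892) = 14.3602 and y* = 0.307892·14.3602 = 4.4214.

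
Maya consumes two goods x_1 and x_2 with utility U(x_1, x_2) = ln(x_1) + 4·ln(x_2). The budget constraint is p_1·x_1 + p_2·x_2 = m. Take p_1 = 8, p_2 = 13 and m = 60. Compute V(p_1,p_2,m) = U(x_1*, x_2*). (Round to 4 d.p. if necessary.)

The MRS is (1/4)·x_2/x_1. Set MRS = p_1/p_2.
So p_2·x_2 = 4·p_1·x_1; combined with the budget, a share 0.2 of income goes to x_1.
Demand: x_1*(p_1,p_2,m) = 0.2·m/p_1 and x_2* = 0.8·m/p_2.
At p_1=8, p_2=13, m=60: x_1* = 0.2·60/8 = 1.5, x_2* = 3.6923.
Utility at the optimum: U(1.5, 3.6923) = 5.6305.

V = 5.6305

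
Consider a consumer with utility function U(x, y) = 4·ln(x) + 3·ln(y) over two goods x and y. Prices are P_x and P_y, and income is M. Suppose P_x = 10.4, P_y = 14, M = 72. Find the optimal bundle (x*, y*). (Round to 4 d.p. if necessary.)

x* = 3.956, y* = 2.2041

MU_x/MU_y = (4·y)/(3·x); tangency sets this equal to P_x/P_y.
So 4·P_y·y = 3·P_x·x; combined with the budget, a share 4/7 of income goes to x.
Demand: x*(P_x,P_y,M) = 4/7·M/P_x and y* = 3/7·M/P_y.
At P_x=10.4, P_y=14, M=72: x* = 4/7·72/10.4 = 3.956, y* = 2.2041.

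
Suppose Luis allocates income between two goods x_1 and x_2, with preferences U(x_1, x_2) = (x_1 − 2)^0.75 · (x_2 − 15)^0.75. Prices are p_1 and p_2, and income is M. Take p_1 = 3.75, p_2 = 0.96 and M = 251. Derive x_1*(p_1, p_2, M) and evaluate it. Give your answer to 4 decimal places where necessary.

x_1* = 32.5467

Let x_1' = x_1−2, x_2' = x_2−15. MRS = x_2'/x_1' = p_1/p_2.
Substituting into the budget: x_1* = 2 + 0.5·(M − 2·p_1 − 15·p_2)/p_1, and x_2* = 15 + 0.5·(…)/p_2.
Discretionary income = 251 − 2·3.75 − 15·0.96 = 229.1; x_1* = 2 + 0.5·229.1/3.75 = 32.5467.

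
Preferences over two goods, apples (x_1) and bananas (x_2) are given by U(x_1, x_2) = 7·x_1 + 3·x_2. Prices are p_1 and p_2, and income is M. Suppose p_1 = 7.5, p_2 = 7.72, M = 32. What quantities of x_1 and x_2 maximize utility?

Perfect substitutes: compare marginal utility per dollar. 7/p_1 vs 3/p_2 → 0.9333 vs 0.3886.
x_1 gives more utility per dollar, so spend all income on x_1: x_1* = M/p_1, x_2* = 0.
Numerically: x_1* = 4.2667, x_2* = 0.

x_1* = 4.2667, x_2* = 0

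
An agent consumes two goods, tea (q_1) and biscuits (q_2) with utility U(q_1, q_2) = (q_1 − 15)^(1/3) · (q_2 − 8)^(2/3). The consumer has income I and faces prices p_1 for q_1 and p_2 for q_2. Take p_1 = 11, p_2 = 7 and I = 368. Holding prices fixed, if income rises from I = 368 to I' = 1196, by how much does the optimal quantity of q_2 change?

Δq_2* = 78.8571

MRS = (1/2)·(q_2−8)/(q_1−15). Tangency with p_1/p_2 gives q_2−8 = 2·(p_1/p_2)·(q_1−15).
After buying the subsistence bundle (15, 8), a share 1/3 of the remaining income goes to q_1: q_1* = 15 + 1/3·(I − 15p_1 − 8p_2)/p_1.
Discretionary income = 368 − 15·11 − 8·7 = 147; q_2* = 8 + 2/3·147/7 = 22.
At I' = 1196: q_2* = 100.8571. Change: 100.8571 − 22 = 78.8571.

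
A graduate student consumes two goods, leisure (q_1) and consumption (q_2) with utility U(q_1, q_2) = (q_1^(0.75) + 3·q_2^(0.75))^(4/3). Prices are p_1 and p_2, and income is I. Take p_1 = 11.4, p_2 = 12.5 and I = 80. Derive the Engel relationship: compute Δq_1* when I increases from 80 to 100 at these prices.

MRS = MU_q_1/MU_q_2 = (1/3)·(q_2/q_1)^(0.25). Set equal to p_1/p_2.
Hence q_2/q_1 = (3·p_1/p_2)^(1/(0.25)), i.e. raised to the 4 power.
With the ratio pinned down, the budget gives q_1* = I/(p_1 + p_2·(q_2/q_1)) and q_2* = (q_2/q_1)·q_1*.
Numerically q_2/q_1 = 56.035645, so q_1* = 80/(11.4 + 12.5·56.035645) = 0.1124.
At I' = 100: q_1* = 0.1405. Change: 0.1405 − 0.1124 = 0.0281.

Δq_1* = 0.0281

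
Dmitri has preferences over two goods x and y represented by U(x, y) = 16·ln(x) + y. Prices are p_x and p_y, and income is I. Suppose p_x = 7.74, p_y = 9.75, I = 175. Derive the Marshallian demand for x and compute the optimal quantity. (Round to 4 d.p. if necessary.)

x* = 20.155

MU_x = 16/x, MU_y = 1. Tangency: 16/x = p_x/p_y.
So x*(p_x,p_y) = 16·p_y/p_x, independent of income; and y* = (I − 16·p_y)/p_y.
At the given prices: x* = 16·9.75/7.74 = 20.155.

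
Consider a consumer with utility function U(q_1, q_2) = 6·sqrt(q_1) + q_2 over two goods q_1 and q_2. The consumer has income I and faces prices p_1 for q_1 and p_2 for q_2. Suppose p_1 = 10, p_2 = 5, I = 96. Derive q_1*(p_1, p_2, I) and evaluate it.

q_1* = 2.25

Set MRS = p_1/p_2: 3·q_1^(−1/2) = p_1/p_2.
Solve: √q_1 = 3·p_2/p_1, so q_1*(p_1,p_2) = (3·p_2/p_1)², and q_2* = (I − p_1·q_1*)/p_2.
Plugging in: q_1* = (3·5/10)² = 2.25.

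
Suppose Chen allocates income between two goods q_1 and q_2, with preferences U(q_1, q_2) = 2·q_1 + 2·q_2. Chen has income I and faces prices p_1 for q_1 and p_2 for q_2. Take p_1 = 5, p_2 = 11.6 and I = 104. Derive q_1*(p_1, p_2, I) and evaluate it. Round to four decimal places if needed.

q_1* = 20.8

Numerically: q_1* = 20.8, q_2* = 0.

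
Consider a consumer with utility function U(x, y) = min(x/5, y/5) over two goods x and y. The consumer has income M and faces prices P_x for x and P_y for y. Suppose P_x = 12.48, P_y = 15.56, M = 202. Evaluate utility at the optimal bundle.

V = 1.4408

With perfect complements, no substitution: consume in ratio x:y = 5:5.
Budget: P_x·x + P_y·x = M, so (5·P_x + 5·P_y)·x = 5·M.
Demand: x*(P_x,P_y,M) = 5·M/(5·P_x + 5·P_y), y* = 5·M/(5·P_x + 5·P_y).
Here 5·12.48 + 5·15.56 = 140.2, giving x* = 7.204 and y* = 7.204.
Utility at the optimum: U(7.204, 7.204) = 1.4408.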